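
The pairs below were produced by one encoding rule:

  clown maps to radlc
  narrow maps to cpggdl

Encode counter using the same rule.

rdjcitg

Compare letters: c→r is +15, l→a is +15, o→d is +15 — a constant shift. Each letter is shifted forward by 15 in the alphabet (a Caesar shift of +15).
For counter: c+15=r, o+15=d, u+15=j, n+15=c, t+15=i, e+15=t, r+15=g.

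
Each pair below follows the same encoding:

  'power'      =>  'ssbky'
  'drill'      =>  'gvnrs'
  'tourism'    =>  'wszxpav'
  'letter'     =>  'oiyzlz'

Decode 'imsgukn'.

finance

Letter i (0-indexed) is shifted by i+3, so successive shifts are 3, 4, 5, ….
Reversing it on imsgukn: i−3=f, m−4=i, s−5=n, g−6=a, u−7=n, k−8=c, n−9=e.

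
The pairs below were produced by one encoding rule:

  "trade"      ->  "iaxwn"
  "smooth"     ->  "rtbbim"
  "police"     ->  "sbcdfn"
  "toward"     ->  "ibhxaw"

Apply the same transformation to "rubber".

azoona

t(19)→i(8) and r(17)→a(0) fit y≡17x+23 (mod 26); the inverse of 17 mod 26 is 23. Each letter's alphabet position (a=0..z=25) is mapped through 17·x+23 mod 26 — an affine cipher.
For rubber: r(17)→17·17+23≡0=a; u(20)→17·20+23≡25=z; b(1)→17·1+23≡14=o; b(1)→17·1+23≡14=o; e(4)→17·4+23≡13=n; r(17)→17·17+23≡0=a (all mod 26).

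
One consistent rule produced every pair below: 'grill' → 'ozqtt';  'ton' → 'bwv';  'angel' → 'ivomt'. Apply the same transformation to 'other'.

wbpmz

Compare letters: g→o is +8, r→z is +8, i→q is +8 — a constant shift. Each letter is shifted forward by 8 in the alphabet (a Caesar shift of +8).
Applying it to other: o+8=w, t+8=b, h+8=p, e+8=m, r+8=z.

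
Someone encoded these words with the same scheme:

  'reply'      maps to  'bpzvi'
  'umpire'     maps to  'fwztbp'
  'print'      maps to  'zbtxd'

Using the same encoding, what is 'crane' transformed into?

The shift depends on letter class: consonant r→b is +10, but vowel e→p is +11. Vowels shift forward by 11 and consonants shift forward by 10.
Applying it to crane: c(cons)+10=m, r(cons)+10=b, a(vowel)+11=l, n(cons)+10=x, e(vowel)+11=p.

mblxp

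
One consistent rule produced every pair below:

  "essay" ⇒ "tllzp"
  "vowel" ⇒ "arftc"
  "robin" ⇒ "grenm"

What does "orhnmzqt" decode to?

e(4)→t(19) and s(18)→l(11) fit y≡5x+25 (mod 26); the inverse of 5 mod 26 is 21. Each letter's alphabet position (a=0..z=25) is mapped through 5·x+25 mod 26 — an affine cipher.
Undoing it on orhnmzqt: o(14)→21·(14−25)≡3=d; r(17)→21·(17−25)≡14=o; h(7)→21·(7−25)≡12=m; n(13)→21·(13−25)≡8=i; m(12)→21·(12−25)≡13=n; z(25)→21·(25−25)≡0=a; q(16)→21·(16−25)≡19=t; t(19)→21·(19−25)≡4=e (all mod 26).

dominate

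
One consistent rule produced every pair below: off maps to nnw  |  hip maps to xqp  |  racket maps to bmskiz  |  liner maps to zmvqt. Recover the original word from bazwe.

worst

The output letters match the input read backwards, each shifted +8: off reversed is ffo. The word is reversed, then every letter is shifted forward by 8.
Reversing it on bazwe: shift back: b−8=t, a−8=s, z−8=r, w−8=o, e−8=w → tsrow; then reverse → worst.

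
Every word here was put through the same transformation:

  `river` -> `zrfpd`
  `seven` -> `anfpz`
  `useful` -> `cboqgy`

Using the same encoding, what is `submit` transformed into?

adlxug

In river: r→z is +8, i→r is +9, v→f is +10, e→p is +11 — the shift increases by 1 each position. The shift increases by 1 at each position, starting from +8: 8, 9, 10, ….
For submit: s+8=a, u+9=d, b+10=l, m+11=x, i+12=u, t+13=g.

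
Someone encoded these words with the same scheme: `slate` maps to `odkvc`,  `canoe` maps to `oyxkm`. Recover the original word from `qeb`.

rug

Read the word backwards and shift each letter +10.
Decoding qeb: shift back: q−10=g, e−10=u, b−10=r → gur; then reverse → rug.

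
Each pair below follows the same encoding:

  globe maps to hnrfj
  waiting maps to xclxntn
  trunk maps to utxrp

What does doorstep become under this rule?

eqrvxzlx

The shift increases by 1 at each position, starting from +1: 1, 2, 3, ….
For doorstep: d+1=e, o+2=q, o+3=r, r+4=v, s+5=x, t+6=z, e+7=l, p+8=x.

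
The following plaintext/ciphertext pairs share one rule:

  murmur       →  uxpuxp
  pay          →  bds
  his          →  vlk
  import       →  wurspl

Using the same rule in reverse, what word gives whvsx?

Two steps: reverse the string, then apply a Caesar shift of +3.
Undoing it on whvsx: shift back: w−3=t, h−3=e, v−3=s, s−3=p, x−3=u → tespu; then reverse → upset.

upset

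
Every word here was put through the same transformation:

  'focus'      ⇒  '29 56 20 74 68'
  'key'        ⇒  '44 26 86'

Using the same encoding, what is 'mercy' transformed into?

The formula is n = 3×(alphabet index, a=1) + 11.
Applying it to mercy: m=13→50, e=5→26, r=18→65, c=3→20, y=25→86.

50 26 65 20 86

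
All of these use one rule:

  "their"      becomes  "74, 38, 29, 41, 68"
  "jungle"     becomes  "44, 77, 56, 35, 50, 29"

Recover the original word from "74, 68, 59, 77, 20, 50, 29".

t(#20)→74 and h(#8)→38: differences scale by 3, so n = 3·pos + 14. With a=1..z=26, the number is 3·pos + 14.
Reversing it on 74, 68, 59, 77, 20, 50, 29: 74→(74−14)÷3=20=t, 68→(68−14)÷3=18=r, 59→(59−14)÷3=15=o, 77→(77−14)÷3=21=u, 20→(20−14)÷3=2=b, 50→(50−14)÷3=12=l, 29→(29−14)÷3=5=e.

trouble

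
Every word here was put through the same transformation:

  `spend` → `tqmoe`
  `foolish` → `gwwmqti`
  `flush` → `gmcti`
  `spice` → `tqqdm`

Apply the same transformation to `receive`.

smdmqwm

Two shifts are in play — +8 for a/e/i/o/u, +1 for every other letter.
Applying it to receive: r(cons)+1=s, e(vowel)+8=m, c(cons)+1=d, e(vowel)+8=m, i(vowel)+8=q, v(cons)+1=w, e(vowel)+8=m.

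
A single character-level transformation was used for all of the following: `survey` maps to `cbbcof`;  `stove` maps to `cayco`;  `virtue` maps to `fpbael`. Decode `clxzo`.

sense

The shifts repeat in a cycle of length 2: positions 0,1,… shift by +10, +7, then the pattern repeats.
Decoding clxzo: c−10=s, l−7=e, x−10=n, z−7=s, o−10=e.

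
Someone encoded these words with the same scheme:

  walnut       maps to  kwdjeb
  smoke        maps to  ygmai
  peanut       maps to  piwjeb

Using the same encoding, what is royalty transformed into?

w(22)→k(10) and a(0)→w(22) fit y≡3x+22 (mod 26); the inverse of 3 mod 26 is 9. Treating letters as 0–25, the rule is x ↦ 3x + 22 (mod 26).
For royalty: r(17)→3·17+22≡21=v; o(14)→3·14+22≡12=m; y(24)→3·24+22≡16=q; a(0)→3·0+22≡22=w; l(11)→3·11+22≡3=d; t(19)→3·19+22≡1=b; y(24)→3·24+22≡16=q (all mod 26).

vmqwdbq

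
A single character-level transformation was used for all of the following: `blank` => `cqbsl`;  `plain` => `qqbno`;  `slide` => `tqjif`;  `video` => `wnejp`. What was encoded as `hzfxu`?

guest

Shifts by position in blank: pos 0: b→c (+1), pos 1: l→q (+5), pos 2: a→b (+1), pos 3: n→s (+5) — repeating every 2. A repeating key of period 2 is used — shifts +1, +5 over and over.
Decoding hzfxu: h−1=g, z−5=u, f−1=e, x−5=s, u−1=t.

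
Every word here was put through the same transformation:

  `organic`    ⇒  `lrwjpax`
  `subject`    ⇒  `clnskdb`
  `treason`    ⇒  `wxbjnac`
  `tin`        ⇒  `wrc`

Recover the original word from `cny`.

Two steps: reverse the string, then apply a Caesar shift of +9.
Decoding cny: shift back: c−9=t, n−9=e, y−9=p → tep; then reverse → pet.

pet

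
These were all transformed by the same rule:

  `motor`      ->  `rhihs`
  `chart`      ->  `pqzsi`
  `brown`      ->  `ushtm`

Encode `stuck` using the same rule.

m(12)→r(17) and o(14)→h(7) fit y≡21x+25 (mod 26); the inverse of 21 mod 26 is 5. Treating letters as 0–25, the rule is x ↦ 21x + 25 (mod 26).
Applying it to stuck: s(18)→21·18+25≡13=n; t(19)→21·19+25≡8=i; u(20)→21·20+25≡3=d; c(2)→21·2+25≡15=p; k(10)→21·10+25≡1=b (all mod 26).

nidpb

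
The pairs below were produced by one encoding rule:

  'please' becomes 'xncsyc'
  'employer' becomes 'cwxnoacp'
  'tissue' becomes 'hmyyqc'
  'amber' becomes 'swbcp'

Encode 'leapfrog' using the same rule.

ncsxlpou

p(15)→x(23) and l(11)→n(13) fit y≡9x+18 (mod 26); the inverse of 9 mod 26 is 3. Each letter's alphabet position (a=0..z=25) is mapped through 9·x+18 mod 26 — an affine cipher.
For leapfrog: l(11)→9·11+18≡13=n; e(4)→9·4+18≡2=c; a(0)→9·0+18≡18=s; p(15)→9·15+18≡23=x; f(5)→9·5+18≡11=l; r(17)→9·17+18≡15=p; o(14)→9·14+18≡14=o; g(6)→9·6+18≡20=u (all mod 26).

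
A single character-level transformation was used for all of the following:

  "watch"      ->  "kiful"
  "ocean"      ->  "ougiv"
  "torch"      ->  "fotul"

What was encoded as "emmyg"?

w(22)→k(10) and a(0)→i(8) fit y≡19x+8 (mod 26); the inverse of 19 mod 26 is 11. Treating letters as 0–25, the rule is x ↦ 19x + 8 (mod 26).
Decoding emmyg: e(4)→11·(4−8)≡8=i; m(12)→11·(12−8)≡18=s; m(12)→11·(12−8)≡18=s; y(24)→11·(24−8)≡20=u; g(6)→11·(6−8)≡4=e (all mod 26).

issue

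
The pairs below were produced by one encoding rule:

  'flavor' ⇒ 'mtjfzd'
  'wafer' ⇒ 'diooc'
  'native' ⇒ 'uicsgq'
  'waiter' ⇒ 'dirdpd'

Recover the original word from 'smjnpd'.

leader

In flavor: f→m is +7, l→t is +8, a→j is +9, v→f is +10 — the shift increases by 1 each position. The shift increases by 1 at each position, starting from +7: 7, 8, 9, ….
Reversing it on smjnpd: s−7=l, m−8=e, j−9=a, n−10=d, p−11=e, d−12=r.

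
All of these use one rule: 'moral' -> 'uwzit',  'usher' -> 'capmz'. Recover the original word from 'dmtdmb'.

Compare letters: m→u is +8, o→w is +8, r→z is +8 — a constant shift. Every letter moves 8 places later in the alphabet, wrapping around z→a.
Reversing it on dmtdmb: d−8=v, m−8=e, t−8=l, d−8=v, m−8=e, b−8=t.

velvet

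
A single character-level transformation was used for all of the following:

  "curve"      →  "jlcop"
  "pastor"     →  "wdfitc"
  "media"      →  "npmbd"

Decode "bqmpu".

index

Treating letters as 0–25, the rule is x ↦ 3x + 3 (mod 26).
Undoing it on bqmpu: b(1)→9·(1−3)≡8=i; q(16)→9·(16−3)≡13=n; m(12)→9·(12−3)≡3=d; p(15)→9·(15−3)≡4=e; u(20)→9·(20−3)≡23=x (all mod 26).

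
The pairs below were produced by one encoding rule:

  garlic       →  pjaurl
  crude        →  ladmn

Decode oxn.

foe

It's a constant shift of +9 (ROT9).
Decoding oxn: o−9=f, x−9=o, n−9=e.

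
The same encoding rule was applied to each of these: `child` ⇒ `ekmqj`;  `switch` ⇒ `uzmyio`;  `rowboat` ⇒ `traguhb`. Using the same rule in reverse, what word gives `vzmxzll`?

Letter i (0-indexed) is shifted by i+2, so successive shifts are 2, 3, 4, ….
Decoding vzmxzll: v−2=t, z−3=w, m−4=i, x−5=s, z−6=t, l−7=e, l−8=d.

twisted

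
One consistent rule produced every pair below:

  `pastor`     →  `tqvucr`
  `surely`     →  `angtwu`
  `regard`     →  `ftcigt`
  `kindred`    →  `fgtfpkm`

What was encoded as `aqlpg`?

enjoy

Two steps: reverse the string, then apply a Caesar shift of +2.
Reversing it on aqlpg: shift back: a−2=y, q−2=o, l−2=j, p−2=n, g−2=e → yojne; then reverse → enjoy.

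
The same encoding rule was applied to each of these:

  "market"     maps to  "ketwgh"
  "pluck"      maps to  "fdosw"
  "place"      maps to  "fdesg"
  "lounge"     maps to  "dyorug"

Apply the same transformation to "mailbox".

keidlyj

m(12)→k(10) and a(0)→e(4) fit y≡7x+4 (mod 26); the inverse of 7 mod 26 is 15. Treating letters as 0–25, the rule is x ↦ 7x + 4 (mod 26).
For mailbox: m(12)→7·12+4≡10=k; a(0)→7·0+4≡4=e; i(8)→7·8+4≡8=i; l(11)→7·11+4≡3=d; b(1)→7·1+4≡11=l; o(14)→7·14+4≡24=y; x(23)→7·23+4≡9=j (all mod 26).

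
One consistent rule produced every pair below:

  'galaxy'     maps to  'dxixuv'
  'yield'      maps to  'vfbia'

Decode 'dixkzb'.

Compare letters: g→d is +23, a→x is +23, l→i is +23 — a constant shift. It's a constant shift of +23 (ROT23).
Undoing it on dixkzb: d−23=g, i−23=l, x−23=a, k−23=n, z−23=c, b−23=e.

glance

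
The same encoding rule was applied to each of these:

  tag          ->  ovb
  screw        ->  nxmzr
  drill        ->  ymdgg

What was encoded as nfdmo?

Compare letters: t→o is +21, a→v is +21, g→b is +21 — a constant shift. This is a Caesar cipher with shift 21.
Reversing it on nfdmo: n−21=s, f−21=k, d−21=i, m−21=r, o−21=t.

skirt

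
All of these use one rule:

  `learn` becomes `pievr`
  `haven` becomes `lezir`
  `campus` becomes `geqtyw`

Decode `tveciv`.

Compare letters: l→p is +4, e→i is +4, a→e is +4 — a constant shift. Every letter moves 4 places later in the alphabet, wrapping around z→a.
Undoing it on tveciv: t−4=p, v−4=r, e−4=a, c−4=y, i−4=e, v−4=r.

prayer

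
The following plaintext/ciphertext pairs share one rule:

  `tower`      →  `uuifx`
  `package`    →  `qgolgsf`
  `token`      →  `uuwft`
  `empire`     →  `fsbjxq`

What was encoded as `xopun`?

It's a Vigenère-style cipher with numeric key [1,6,12]: position i shifts by key[i mod 3].
Decoding xopun: x−1=w, o−6=i, p−12=d, u−1=t, n−6=h.

width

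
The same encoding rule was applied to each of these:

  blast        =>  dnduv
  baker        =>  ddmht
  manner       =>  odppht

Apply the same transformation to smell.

Vowels shift forward by 3 and consonants shift forward by 2.
For smell: s(cons)+2=u, m(cons)+2=o, e(vowel)+3=h, l(cons)+2=n, l(cons)+2=n.

uohnn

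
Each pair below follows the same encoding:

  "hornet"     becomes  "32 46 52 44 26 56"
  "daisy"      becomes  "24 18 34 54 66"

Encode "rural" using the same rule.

52 58 52 18 40

h(#8)→32 and o(#15)→46: differences scale by 2, so n = 2·pos + 16. The formula is n = 2×(alphabet index, a=1) + 16.
On rural: r=18→52, u=21→58, r=18→52, a=1→18, l=12→40.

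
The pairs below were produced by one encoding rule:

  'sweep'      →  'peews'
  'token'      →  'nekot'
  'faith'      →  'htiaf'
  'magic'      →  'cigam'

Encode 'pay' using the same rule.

The output letters match the input read backwards: sweep reversed is peews. The word is simply reversed.
On pay: reverse → yap.

yap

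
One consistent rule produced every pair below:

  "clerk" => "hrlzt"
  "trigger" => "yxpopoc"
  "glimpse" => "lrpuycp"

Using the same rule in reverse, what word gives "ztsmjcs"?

unleash

Letter i (0-indexed) is shifted by i+5, so successive shifts are 5, 6, 7, ….
Reversing it on ztsmjcs: z−5=u, t−6=n, s−7=l, m−8=e, j−9=a, c−10=s, s−11=h.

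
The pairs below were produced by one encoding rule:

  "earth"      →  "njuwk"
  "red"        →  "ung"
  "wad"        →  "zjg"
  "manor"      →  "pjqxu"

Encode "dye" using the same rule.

Two shifts are in play — +9 for a/e/i/o/u, +3 for every other letter.
For dye: d(cons)+3=g, y(cons)+3=b, e(vowel)+9=n.

gbn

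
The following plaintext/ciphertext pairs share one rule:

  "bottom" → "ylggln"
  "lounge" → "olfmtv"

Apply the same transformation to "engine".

vmtrmv

Each pair mirrors across the alphabet (b↔y, o↔l, t↔g): positions sum to 25. Letters are reflected about the middle of the alphabet (position → 25−position): Atbash.
On engine: e↔v, n↔m, g↔t, i↔r, n↔m, e↔v.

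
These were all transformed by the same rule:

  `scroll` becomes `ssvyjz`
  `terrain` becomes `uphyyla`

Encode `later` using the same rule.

ylahs

The output letters match the input read backwards, each shifted +7: scroll reversed is llorcs. Two steps: reverse the string, then apply a Caesar shift of +7.
For later: reverse → retal; then shift: r+7=y, e+7=l, t+7=a, a+7=h, l+7=s.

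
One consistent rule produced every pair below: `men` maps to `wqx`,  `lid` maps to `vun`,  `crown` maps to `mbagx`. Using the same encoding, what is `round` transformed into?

The shift depends on letter class: consonant m→w is +10, but vowel e→q is +12. The rule splits by letter class: vowels +12, consonants +10.
On round: r(cons)+10=b, o(vowel)+12=a, u(vowel)+12=g, n(cons)+10=x, d(cons)+10=n.

bagxn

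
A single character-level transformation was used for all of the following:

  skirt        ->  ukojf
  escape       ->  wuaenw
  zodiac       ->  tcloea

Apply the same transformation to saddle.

s(18)→u(20) and k(10)→k(10) fit y≡11x+4 (mod 26); the inverse of 11 mod 26 is 19. Each letter's alphabet position (a=0..z=25) is mapped through 11·x+4 mod 26 — an affine cipher.
For saddle: s(18)→11·18+4≡20=u; a(0)→11·0+4≡4=e; d(3)→11·3+4≡11=l; d(3)→11·3+4≡11=l; l(11)→11·11+4≡21=v; e(4)→11·4+4≡22=w (all mod 26).

uellvw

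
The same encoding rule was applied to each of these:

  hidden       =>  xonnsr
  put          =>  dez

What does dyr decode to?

hot

The output letters match the input read backwards, each shifted +10: hidden reversed is neddih. Two steps: reverse the string, then apply a Caesar shift of +10.
Reversing it on dyr: shift back: d−10=t, y−10=o, r−10=h → toh; then reverse → hot.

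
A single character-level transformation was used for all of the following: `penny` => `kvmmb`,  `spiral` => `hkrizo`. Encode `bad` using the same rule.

Each pair mirrors across the alphabet (p↔k, e↔v, n↔m): positions sum to 25. Each letter is replaced by its mirror in the alphabet: a↔z, b↔y, c↔x, and so on (the Atbash cipher).
Applying it to bad: b↔y, a↔z, d↔w.

yzw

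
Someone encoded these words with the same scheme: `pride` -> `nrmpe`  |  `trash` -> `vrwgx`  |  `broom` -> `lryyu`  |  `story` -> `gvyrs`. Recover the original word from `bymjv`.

joint

p(15)→n(13) and r(17)→r(17) fit y≡15x+22 (mod 26); the inverse of 15 mod 26 is 7. Each letter's alphabet position (a=0..z=25) is mapped through 15·x+22 mod 26 — an affine cipher.
Decoding bymjv: b(1)→7·(1−22)≡9=j; y(24)→7·(24−22)≡14=o; m(12)→7·(12−22)≡8=i; j(9)→7·(9−22)≡13=n; v(21)→7·(21−22)≡19=t (all mod 26).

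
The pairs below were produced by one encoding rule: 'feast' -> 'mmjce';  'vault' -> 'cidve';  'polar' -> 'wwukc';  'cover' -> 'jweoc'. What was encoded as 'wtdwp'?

plume

Letter i (0-indexed) is shifted by i+7, so successive shifts are 7, 8, 9, ….
Reversing it on wtdwp: w−7=p, t−8=l, d−9=u, w−10=m, p−11=e.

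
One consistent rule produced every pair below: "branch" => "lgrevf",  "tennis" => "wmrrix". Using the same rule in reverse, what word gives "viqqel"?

The output letters match the input read backwards, each shifted +4: branch reversed is hcnarb. Read the word backwards and shift each letter +4.
Decoding viqqel: shift back: v−4=r, i−4=e, q−4=m, q−4=m, e−4=a, l−4=h → remmah; then reverse → hammer.

hammer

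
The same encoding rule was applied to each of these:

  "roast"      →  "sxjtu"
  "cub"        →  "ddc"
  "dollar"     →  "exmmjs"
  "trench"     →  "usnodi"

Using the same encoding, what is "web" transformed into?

xnc

The shift depends on letter class: consonant r→s is +1, but vowel o→x is +9. The rule splits by letter class: vowels +9, consonants +1.
For web: w(cons)+1=x, e(vowel)+9=n, b(cons)+1=c.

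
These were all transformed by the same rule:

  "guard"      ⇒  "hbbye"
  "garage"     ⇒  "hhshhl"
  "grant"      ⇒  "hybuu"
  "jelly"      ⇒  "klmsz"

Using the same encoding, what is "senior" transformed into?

tloppy

Shifts by position in guard: pos 0: g→h (+1), pos 1: u→b (+7), pos 2: a→b (+1), pos 3: r→y (+7) — repeating every 2. It's a Vigenère-style cipher with numeric key [1,7]: position i shifts by key[i mod 2].
On senior: s+1=t, e+7=l, n+1=o, i+7=p, o+1=p, r+7=y.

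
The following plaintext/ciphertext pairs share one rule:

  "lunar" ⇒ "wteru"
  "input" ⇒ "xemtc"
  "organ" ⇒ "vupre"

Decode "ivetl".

bonus

l(11)→w(22) and u(20)→t(19) fit y≡17x+17 (mod 26); the inverse of 17 mod 26 is 23. Each letter's alphabet position (a=0..z=25) is mapped through 17·x+17 mod 26 — an affine cipher.
Decoding ivetl: i(8)→23·(8−17)≡1=b; v(21)→23·(21−17)≡14=o; e(4)→23·(4−17)≡13=n; t(19)→23·(19−17)≡20=u; l(11)→23·(11−17)≡18=s (all mod 26).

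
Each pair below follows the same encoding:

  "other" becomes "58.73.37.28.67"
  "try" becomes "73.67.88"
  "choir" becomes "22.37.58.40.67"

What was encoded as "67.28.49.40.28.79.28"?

relieve

With a=1..z=26, the number is 3·pos + 13.
Undoing it on 67.28.49.40.28.79.28: 67→(67−13)÷3=18=r, 28→(28−13)÷3=5=e, 49→(49−13)÷3=12=l, 40→(40−13)÷3=9=i, 28→(28−13)÷3=5=e, 79→(79−13)÷3=22=v, 28→(28−13)÷3=5=e.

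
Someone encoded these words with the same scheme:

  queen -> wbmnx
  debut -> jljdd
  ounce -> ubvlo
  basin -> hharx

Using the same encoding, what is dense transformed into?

jlvbo

In queen: q→w is +6, u→b is +7, e→m is +8, e→n is +9 — the shift increases by 1 each position. The shift increases by 1 at each position, starting from +6: 6, 7, 8, ….
For dense: d+6=j, e+7=l, n+8=v, s+9=b, e+10=o.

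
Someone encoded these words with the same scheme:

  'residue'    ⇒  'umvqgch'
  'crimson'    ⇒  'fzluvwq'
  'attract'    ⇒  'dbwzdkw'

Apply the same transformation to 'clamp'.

Shifts by position in residue: pos 0: r→u (+3), pos 1: e→m (+8), pos 2: s→v (+3), pos 3: i→q (+8) — repeating every 2. A repeating key of period 2 is used — shifts +3, +8 over and over.
On clamp: c+3=f, l+8=t, a+3=d, m+8=u, p+3=s.

ftdus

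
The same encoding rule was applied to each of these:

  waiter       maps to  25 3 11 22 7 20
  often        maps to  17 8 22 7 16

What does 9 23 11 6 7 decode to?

guide

w is letter #23 and maps to 25: an offset of 2. Each letter is replaced by its alphabet position (a=1..z=26) + 2.
Reversing it on 9 23 11 6 7: 9→(9−2)÷1=7=g, 23→(23−2)÷1=21=u, 11→(11−2)÷1=9=i, 6→(6−2)÷1=4=d, 7→(7−2)÷1=5=e.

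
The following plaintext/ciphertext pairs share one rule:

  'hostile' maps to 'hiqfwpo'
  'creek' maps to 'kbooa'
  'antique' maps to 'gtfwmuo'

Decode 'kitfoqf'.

Each letter's alphabet position (a=0..z=25) is mapped through 15·x+6 mod 26 — an affine cipher.
Reversing it on kitfoqf: k(10)→7·(10−6)≡2=c; i(8)→7·(8−6)≡14=o; t(19)→7·(19−6)≡13=n; f(5)→7·(5−6)≡19=t; o(14)→7·(14−6)≡4=e; q(16)→7·(16−6)≡18=s; f(5)→7·(5−6)≡19=t (all mod 26).

contest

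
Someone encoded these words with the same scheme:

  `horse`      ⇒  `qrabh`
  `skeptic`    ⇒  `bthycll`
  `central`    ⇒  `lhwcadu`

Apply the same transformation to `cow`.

The shift depends on letter class: consonant h→q is +9, but vowel o→r is +3. Two shifts are in play — +3 for a/e/i/o/u, +9 for every other letter.
On cow: c(cons)+9=l, o(vowel)+3=r, w(cons)+9=f.

lrf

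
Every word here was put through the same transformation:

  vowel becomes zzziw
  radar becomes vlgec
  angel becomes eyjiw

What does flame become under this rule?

jwdqp

Shifts by position in vowel: pos 0: v→z (+4), pos 1: o→z (+11), pos 2: w→z (+3), pos 3: e→i (+4), pos 4: l→w (+11) — repeating every 3. The shifts repeat in a cycle of length 3: positions 0,1,… shift by +4, +11, +3, then the pattern repeats.
For flame: f+4=j, l+11=w, a+3=d, m+4=q, e+11=p.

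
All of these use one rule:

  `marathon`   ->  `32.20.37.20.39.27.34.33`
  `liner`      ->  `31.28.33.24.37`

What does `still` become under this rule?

Letters become their 1-based position plus 19 (so a→20, b→21, …).
Applying it to still: s=19→38, t=20→39, i=9→28, l=12→31, l=12→31.

38.39.28.31.31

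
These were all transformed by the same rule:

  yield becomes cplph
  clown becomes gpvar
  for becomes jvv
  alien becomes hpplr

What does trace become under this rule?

xvhgl

The shift depends on letter class: consonant y→c is +4, but vowel i→p is +7. Two shifts are in play — +7 for a/e/i/o/u, +4 for every other letter.
Applying it to trace: t(cons)+4=x, r(cons)+4=v, a(vowel)+7=h, c(cons)+4=g, e(vowel)+7=l.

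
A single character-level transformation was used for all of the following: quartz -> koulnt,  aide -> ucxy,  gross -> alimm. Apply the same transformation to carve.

wulpy

This is a Caesar cipher with shift 20.
On carve: c+20=w, a+20=u, r+20=l, v+20=p, e+20=y.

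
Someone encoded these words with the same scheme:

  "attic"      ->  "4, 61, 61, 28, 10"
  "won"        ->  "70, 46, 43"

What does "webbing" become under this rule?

70, 16, 7, 7, 28, 43, 22

a(#1)→4 and t(#20)→61: differences scale by 3, so n = 3·pos + 1. Each letter becomes 3×(its alphabet position, a=1..z=26) + 1.
Applying it to webbing: w=23→70, e=5→16, b=2→7, b=2→7, i=9→28, n=14→43, g=7→22.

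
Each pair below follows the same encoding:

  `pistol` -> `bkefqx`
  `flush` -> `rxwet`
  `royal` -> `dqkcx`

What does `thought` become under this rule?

ftqwstf

Two shifts are in play — +2 for a/e/i/o/u, +12 for every other letter.
Applying it to thought: t(cons)+12=f, h(cons)+12=t, o(vowel)+2=q, u(vowel)+2=w, g(cons)+12=s, h(cons)+12=t, t(cons)+12=f.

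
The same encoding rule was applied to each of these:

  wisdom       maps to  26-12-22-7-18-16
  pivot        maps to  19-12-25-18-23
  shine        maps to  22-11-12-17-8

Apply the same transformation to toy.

w is letter #23 and maps to 26: an offset of 3. Letters become their 1-based position plus 3 (so a→4, b→5, …).
Applying it to toy: t=20→23, o=15→18, y=25→28.

23-18-28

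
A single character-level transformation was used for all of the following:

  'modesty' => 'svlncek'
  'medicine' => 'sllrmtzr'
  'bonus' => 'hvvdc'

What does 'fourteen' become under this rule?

Letter i (0-indexed) is shifted by i+6, so successive shifts are 6, 7, 8, ….
On fourteen: f+6=l, o+7=v, u+8=c, r+9=a, t+10=d, e+11=p, e+12=q, n+13=a.

lvcadpqa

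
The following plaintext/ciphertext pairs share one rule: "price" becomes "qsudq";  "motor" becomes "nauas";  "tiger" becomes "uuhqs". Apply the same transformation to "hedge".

Two shifts are in play — +12 for a/e/i/o/u, +1 for every other letter.
Applying it to hedge: h(cons)+1=i, e(vowel)+12=q, d(cons)+1=e, g(cons)+1=h, e(vowel)+12=q.

iqehq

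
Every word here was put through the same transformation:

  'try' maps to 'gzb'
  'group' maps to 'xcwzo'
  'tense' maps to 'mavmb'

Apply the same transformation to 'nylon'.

The output letters match the input read backwards, each shifted +8: try reversed is yrt. Read the word backwards and shift each letter +8.
Applying it to nylon: reverse → nolyn; then shift: n+8=v, o+8=w, l+8=t, y+8=g, n+8=v.

vwtgv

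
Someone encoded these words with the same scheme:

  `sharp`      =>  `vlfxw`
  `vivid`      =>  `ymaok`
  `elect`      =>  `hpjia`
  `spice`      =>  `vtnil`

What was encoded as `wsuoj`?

topic

In sharp: s→v is +3, h→l is +4, a→f is +5, r→x is +6 — the shift increases by 1 each position. Letter i (0-indexed) is shifted by i+3, so successive shifts are 3, 4, 5, ….
Reversing it on wsuoj: w−3=t, s−4=o, u−5=p, o−6=i, j−7=c.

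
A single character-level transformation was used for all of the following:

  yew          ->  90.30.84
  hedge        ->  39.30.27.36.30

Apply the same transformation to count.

24.60.78.57.75

The formula is n = 3×(alphabet index, a=1) + 15.
Applying it to count: c=3→24, o=15→60, u=21→78, n=14→57, t=20→75.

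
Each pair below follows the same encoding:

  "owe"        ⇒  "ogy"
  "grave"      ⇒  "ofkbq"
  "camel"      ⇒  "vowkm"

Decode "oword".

theme

The output letters match the input read backwards, each shifted +10: owe reversed is ewo. The word is reversed, then every letter is shifted forward by 10.
Reversing it on oword: shift back: o−10=e, w−10=m, o−10=e, r−10=h, d−10=t → emeht; then reverse → theme.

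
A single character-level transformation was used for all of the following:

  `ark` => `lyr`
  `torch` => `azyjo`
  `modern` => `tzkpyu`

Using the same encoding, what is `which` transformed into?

Vowels shift forward by 11 and consonants shift forward by 7.
For which: w(cons)+7=d, h(cons)+7=o, i(vowel)+11=t, c(cons)+7=j, h(cons)+7=o.

dotjo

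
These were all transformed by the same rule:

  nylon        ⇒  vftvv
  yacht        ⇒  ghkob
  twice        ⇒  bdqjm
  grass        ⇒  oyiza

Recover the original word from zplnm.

ridge

Shifts by position in nylon: pos 0: n→v (+8), pos 1: y→f (+7), pos 2: l→t (+8), pos 3: o→v (+7) — repeating every 2. It's a Vigenère-style cipher with numeric key [8,7]: position i shifts by key[i mod 2].
Reversing it on zplnm: z−8=r, p−7=i, l−8=d, n−7=g, m−8=e.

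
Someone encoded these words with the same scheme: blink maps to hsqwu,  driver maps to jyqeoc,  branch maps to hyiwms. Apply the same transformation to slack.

ysilu

Each letter shifts forward by (position + 6), i.e. 6, 7, 8, … — the shift grows by one for each successive letter.
On slack: s+6=y, l+7=s, a+8=i, c+9=l, k+10=u.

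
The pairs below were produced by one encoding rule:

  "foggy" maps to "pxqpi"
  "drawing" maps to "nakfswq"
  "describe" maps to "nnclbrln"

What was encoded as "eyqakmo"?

upgrade

Shifts by position in foggy: pos 0: f→p (+10), pos 1: o→x (+9), pos 2: g→q (+10), pos 3: g→p (+9) — repeating every 2. A repeating key of period 2 is used — shifts +10, +9 over and over.
Undoing it on eyqakmo: e−10=u, y−9=p, q−10=g, a−9=r, k−10=a, m−9=d, o−10=e.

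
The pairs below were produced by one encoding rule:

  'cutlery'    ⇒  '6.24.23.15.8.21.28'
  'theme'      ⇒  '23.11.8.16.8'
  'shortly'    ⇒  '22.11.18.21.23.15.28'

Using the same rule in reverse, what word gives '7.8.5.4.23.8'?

debate

The number is (letter's place in the alphabet, a=1) + 3.
Reversing it on 7.8.5.4.23.8: 7→(7−3)÷1=4=d, 8→(8−3)÷1=5=e, 5→(5−3)÷1=2=b, 4→(4−3)÷1=1=a, 23→(23−3)÷1=20=t, 8→(8−3)÷1=5=e.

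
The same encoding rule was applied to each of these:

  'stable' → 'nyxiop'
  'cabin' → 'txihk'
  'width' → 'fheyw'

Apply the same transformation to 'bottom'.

s(18)→n(13) and t(19)→y(24) fit y≡11x+23 (mod 26); the inverse of 11 mod 26 is 19. Treating letters as 0–25, the rule is x ↦ 11x + 23 (mod 26).
Applying it to bottom: b(1)→11·1+23≡8=i; o(14)→11·14+23≡21=v; t(19)→11·19+23≡24=y; t(19)→11·19+23≡24=y; o(14)→11·14+23≡21=v; m(12)→11·12+23≡25=z (all mod 26).

ivyyvz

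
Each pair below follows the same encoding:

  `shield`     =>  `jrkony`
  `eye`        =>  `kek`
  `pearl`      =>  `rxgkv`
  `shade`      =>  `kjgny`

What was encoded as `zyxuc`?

worst

The output letters match the input read backwards, each shifted +6: shield reversed is dleihs. The word is reversed, then every letter is shifted forward by 6.
Reversing it on zyxuc: shift back: z−6=t, y−6=s, x−6=r, u−6=o, c−6=w → tsrow; then reverse → worst.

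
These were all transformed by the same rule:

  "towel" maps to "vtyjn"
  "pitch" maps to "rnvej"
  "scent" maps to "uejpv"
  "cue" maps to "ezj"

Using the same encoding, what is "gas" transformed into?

The shift depends on letter class: consonant t→v is +2, but vowel o→t is +5. The rule splits by letter class: vowels +5, consonants +2.
Applying it to gas: g(cons)+2=i, a(vowel)+5=f, s(cons)+2=u.

ifu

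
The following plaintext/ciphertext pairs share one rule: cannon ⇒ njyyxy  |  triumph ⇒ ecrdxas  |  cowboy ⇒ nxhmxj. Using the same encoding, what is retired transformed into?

cnercno

The shift depends on letter class: consonant c→n is +11, but vowel a→j is +9. The rule splits by letter class: vowels +9, consonants +11.
On retired: r(cons)+11=c, e(vowel)+9=n, t(cons)+11=e, i(vowel)+9=r, r(cons)+11=c, e(vowel)+9=n, d(cons)+11=o.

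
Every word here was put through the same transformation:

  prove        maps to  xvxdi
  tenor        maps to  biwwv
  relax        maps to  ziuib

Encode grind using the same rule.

Shifts by position in prove: pos 0: p→x (+8), pos 1: r→v (+4), pos 2: o→x (+9), pos 3: v→d (+8), pos 4: e→i (+4) — repeating every 3. A repeating key of period 3 is used — shifts +8, +4, +9 over and over.
On grind: g+8=o, r+4=v, i+9=r, n+8=v, d+4=h.

ovrvh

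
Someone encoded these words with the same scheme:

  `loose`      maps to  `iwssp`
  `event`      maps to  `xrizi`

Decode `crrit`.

The output letters match the input read backwards, each shifted +4: loose reversed is esool. Read the word backwards and shift each letter +4.
Decoding crrit: shift back: c−4=y, r−4=n, r−4=n, i−4=e, t−4=p → ynnep; then reverse → penny.

penny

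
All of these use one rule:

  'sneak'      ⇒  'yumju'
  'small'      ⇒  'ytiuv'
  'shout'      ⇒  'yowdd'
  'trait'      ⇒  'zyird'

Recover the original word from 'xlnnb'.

refer

The shift increases by 1 at each position, starting from +6: 6, 7, 8, ….
Decoding xlnnb: x−6=r, l−7=e, n−8=f, n−9=e, b−10=r.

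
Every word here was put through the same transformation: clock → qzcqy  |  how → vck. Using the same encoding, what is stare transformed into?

ghofs

Compare letters: c→q is +14, l→z is +14, o→c is +14 — a constant shift. Each letter is shifted forward by 14 in the alphabet (a Caesar shift of +14).
Applying it to stare: s+14=g, t+14=h, a+14=o, r+14=f, e+14=s.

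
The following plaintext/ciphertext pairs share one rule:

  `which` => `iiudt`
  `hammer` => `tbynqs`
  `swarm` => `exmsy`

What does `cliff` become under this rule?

Shifts by position in which: pos 0: w→i (+12), pos 1: h→i (+1), pos 2: i→u (+12), pos 3: c→d (+1) — repeating every 2. It's a Vigenère-style cipher with numeric key [12,1]: position i shifts by key[i mod 2].
For cliff: c+12=o, l+1=m, i+12=u, f+1=g, f+12=r.

omugr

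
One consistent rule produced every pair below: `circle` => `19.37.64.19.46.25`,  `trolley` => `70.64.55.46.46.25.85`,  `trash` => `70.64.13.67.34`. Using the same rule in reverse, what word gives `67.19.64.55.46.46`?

c(#3)→19 and i(#9)→37: differences scale by 3, so n = 3·pos + 10. The formula is n = 3×(alphabet index, a=1) + 10.
Decoding 67.19.64.55.46.46: 67→(67−10)÷3=19=s, 19→(19−10)÷3=3=c, 64→(64−10)÷3=18=r, 55→(55−10)÷3=15=o, 46→(46−10)÷3=12=l, 46→(46−10)÷3=12=l.

scroll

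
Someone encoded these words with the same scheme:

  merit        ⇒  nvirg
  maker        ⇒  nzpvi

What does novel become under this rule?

mlevo

Each pair mirrors across the alphabet (m↔n, e↔v, r↔i): positions sum to 25. Letters are reflected about the middle of the alphabet (position → 25−position): Atbash.
On novel: n↔m, o↔l, v↔e, e↔v, l↔o.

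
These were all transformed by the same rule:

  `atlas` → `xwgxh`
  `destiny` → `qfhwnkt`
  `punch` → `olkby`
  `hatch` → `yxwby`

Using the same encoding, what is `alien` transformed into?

xgnfk

a(0)→x(23) and t(19)→w(22) fit y≡15x+23 (mod 26); the inverse of 15 mod 26 is 7. This is an affine cipher: with a=0,…,z=25, each position x becomes (15x+23) mod 26.
On alien: a(0)→15·0+23≡23=x; l(11)→15·11+23≡6=g; i(8)→15·8+23≡13=n; e(4)→15·4+23≡5=f; n(13)→15·13+23≡10=k (all mod 26).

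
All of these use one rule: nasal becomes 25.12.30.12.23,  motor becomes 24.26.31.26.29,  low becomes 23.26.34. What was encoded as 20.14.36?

n is letter #14 and maps to 25: an offset of 11. The number is (letter's place in the alphabet, a=1) + 11.
Undoing it on 20.14.36: 20→(20−11)÷1=9=i, 14→(14−11)÷1=3=c, 36→(36−11)÷1=25=y.

icy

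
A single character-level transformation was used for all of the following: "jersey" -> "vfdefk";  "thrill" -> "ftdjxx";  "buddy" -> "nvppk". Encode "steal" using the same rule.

effbx

The shift depends on letter class: consonant j→v is +12, but vowel e→f is +1. Two shifts are in play — +1 for a/e/i/o/u, +12 for every other letter.
Applying it to steal: s(cons)+12=e, t(cons)+12=f, e(vowel)+1=f, a(vowel)+1=b, l(cons)+12=x.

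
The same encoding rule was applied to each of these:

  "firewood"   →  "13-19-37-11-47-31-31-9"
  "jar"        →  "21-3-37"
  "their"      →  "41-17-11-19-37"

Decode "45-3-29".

van

f(#6)→13 and i(#9)→19: differences scale by 2, so n = 2·pos + 1. Each letter becomes 2×(its alphabet position, a=1..z=26) + 1.
Reversing it on 45-3-29: 45→(45−1)÷2=22=v, 3→(3−1)÷2=1=a, 29→(29−1)÷2=14=n.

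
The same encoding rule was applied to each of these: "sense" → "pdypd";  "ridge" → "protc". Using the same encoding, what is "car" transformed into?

cln

Two steps: reverse the string, then apply a Caesar shift of +11.
Applying it to car: reverse → rac; then shift: r+11=c, a+11=l, c+11=n.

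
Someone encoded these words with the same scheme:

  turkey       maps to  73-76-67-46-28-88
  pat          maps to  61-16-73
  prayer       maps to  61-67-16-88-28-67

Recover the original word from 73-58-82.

tow

t(#20)→73 and u(#21)→76: differences scale by 3, so n = 3·pos + 13. With a=1..z=26, the number is 3·pos + 13.
Undoing it on 73-58-82: 73→(73−13)÷3=20=t, 58→(58−13)÷3=15=o, 82→(82−13)÷3=23=w.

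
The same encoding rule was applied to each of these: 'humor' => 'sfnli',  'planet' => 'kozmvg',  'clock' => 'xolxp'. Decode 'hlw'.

sod

Each pair mirrors across the alphabet (h↔s, u↔f, m↔n): positions sum to 25. Each letter is replaced by its mirror in the alphabet: a↔z, b↔y, c↔x, and so on (the Atbash cipher).
Decoding hlw: h↔s, l↔o, w↔d.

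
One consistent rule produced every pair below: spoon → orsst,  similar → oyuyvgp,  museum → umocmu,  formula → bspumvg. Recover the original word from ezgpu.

charm

s(18)→o(14) and p(15)→r(17) fit y≡25x+6 (mod 26); the inverse of 25 mod 26 is 25. Each letter's alphabet position (a=0..z=25) is mapped through 25·x+6 mod 26 — an affine cipher.
Decoding ezgpu: e(4)→25·(4−6)≡2=c; z(25)→25·(25−6)≡7=h; g(6)→25·(6−6)≡0=a; p(15)→25·(15−6)≡17=r; u(20)→25·(20−6)≡12=m (all mod 26).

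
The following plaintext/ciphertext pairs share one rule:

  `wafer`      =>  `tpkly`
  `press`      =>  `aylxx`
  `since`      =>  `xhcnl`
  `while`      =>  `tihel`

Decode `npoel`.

cable

w(22)→t(19) and a(0)→p(15) fit y≡25x+15 (mod 26); the inverse of 25 mod 26 is 25. Each letter's alphabet position (a=0..z=25) is mapped through 25·x+15 mod 26 — an affine cipher.
Reversing it on npoel: n(13)→25·(13−15)≡2=c; p(15)→25·(15−15)≡0=a; o(14)→25·(14−15)≡1=b; e(4)→25·(4−15)≡11=l; l(11)→25·(11−15)≡4=e (all mod 26).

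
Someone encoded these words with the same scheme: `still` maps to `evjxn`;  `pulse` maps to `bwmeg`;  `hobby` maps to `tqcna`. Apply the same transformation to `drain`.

It's a Vigenère-style cipher with numeric key [12,2,1]: position i shifts by key[i mod 3].
Applying it to drain: d+12=p, r+2=t, a+1=b, i+12=u, n+2=p.

ptbup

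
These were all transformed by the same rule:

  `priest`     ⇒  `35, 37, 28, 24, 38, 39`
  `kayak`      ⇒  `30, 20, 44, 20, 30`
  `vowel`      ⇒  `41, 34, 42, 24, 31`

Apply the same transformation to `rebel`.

p is letter #16 and maps to 35: an offset of 19. The number is (letter's place in the alphabet, a=1) + 19.
For rebel: r=18→37, e=5→24, b=2→21, e=5→24, l=12→31.

37, 24, 21, 24, 31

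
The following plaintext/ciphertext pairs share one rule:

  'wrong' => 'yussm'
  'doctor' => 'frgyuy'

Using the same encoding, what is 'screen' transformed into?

In wrong: w→y is +2, r→u is +3, o→s is +4, n→s is +5 — the shift increases by 1 each position. Each letter shifts forward by (position + 2), i.e. 2, 3, 4, … — the shift grows by one for each successive letter.
On screen: s+2=u, c+3=f, r+4=v, e+5=j, e+6=k, n+7=u.

ufvjku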